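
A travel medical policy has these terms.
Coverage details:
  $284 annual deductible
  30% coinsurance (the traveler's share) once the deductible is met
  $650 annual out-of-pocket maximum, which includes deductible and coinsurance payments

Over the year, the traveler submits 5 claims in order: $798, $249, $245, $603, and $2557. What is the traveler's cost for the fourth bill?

#1 ($798): deductible takes $284, $514 remains; 30% of $514 = $154.20. Traveler pays $438.20; OOP now $438.20.
#2 ($249): deductible met; 30% of $249 = $74.70. Traveler owes $74.70 (running OOP $512.90).
#3 ($245): deductible already satisfied, so traveler's share is 30% × $245 = $73.50. Cost to traveler: $73.50. OOP to date $586.40.
#4 ($603): deductible already satisfied, so traveler's share is 30% × $603 = $180.90. OOP would hit $767.30 > $650, so the cap limits the traveler to $650 − $586.40 = $63.60.

$63.60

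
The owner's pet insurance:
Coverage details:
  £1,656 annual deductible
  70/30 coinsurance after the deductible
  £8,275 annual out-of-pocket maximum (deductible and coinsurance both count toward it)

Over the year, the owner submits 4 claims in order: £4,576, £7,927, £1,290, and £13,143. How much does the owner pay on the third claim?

£387

Claim 1 (£4,576): £1,656 to deductible, leaving £2,920; coinsurance £2,920 × 30% = £876. Cost to owner: £2,532. OOP to date £2,532.
Claim 2 (£7,927): deductible met; 30% of £7,927 = £2,378.10. Owner owes £2,378.10 (running OOP £4,910.10).
Claim 3 (£1,290): deductible met; 30% of £1,290 = £387. Cost to owner: £387. OOP to date £5,297.10.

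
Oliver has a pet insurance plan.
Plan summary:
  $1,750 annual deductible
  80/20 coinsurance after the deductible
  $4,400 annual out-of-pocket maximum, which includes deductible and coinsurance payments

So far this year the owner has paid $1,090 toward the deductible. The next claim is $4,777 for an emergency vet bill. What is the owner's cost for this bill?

Deductible still to meet: $1,750 − $1,090 = $660.
That leaves $4,777 − $660 = $4,117 for coinsurance.
20% of $4,117 = $823.40 falls to the owner.
That puts the owner's cost at $660 + $823.40 = $1,483.40 before any cap.
Total out-of-pocket so far would be $1,090 + $1,483.40 = $2,573.40, below the $4,400 cap — no reduction.

$1,483.40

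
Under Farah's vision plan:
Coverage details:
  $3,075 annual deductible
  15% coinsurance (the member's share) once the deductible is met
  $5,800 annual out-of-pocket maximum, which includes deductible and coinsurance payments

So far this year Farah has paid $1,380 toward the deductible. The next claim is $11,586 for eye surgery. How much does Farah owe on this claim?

$3,178.65

Remaining deductible: $3,075 − $1,380 = $1,695.
That leaves $11,586 − $1,695 = $9,891 for coinsurance.
15% of $9,891 = $1,483.65 falls to the member.
So the member owes $1,695 + $1,483.65 = $3,178.65 before any cap.
Total out-of-pocket so far would be $1,380 + $3,178.65 = $4,558.65, below the $5,800 cap — no reduction.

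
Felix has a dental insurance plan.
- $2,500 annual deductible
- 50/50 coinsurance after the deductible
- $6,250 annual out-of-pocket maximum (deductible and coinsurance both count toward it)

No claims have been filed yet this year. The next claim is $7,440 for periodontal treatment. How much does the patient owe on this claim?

The full $2,500 deductible is still open; $2,500 of this bill applies to it.
The remaining $4,940 (= $7,440 − $2,500) moves to coinsurance.
50% of $4,940 = $2,470 falls to the patient.
That puts the patient's cost at $2,500 + $2,470 = $4,970 before any cap.
Total out-of-pocket so far would be $0 + $4,970 = $4,970, below the $6,250 cap — no reduction.

$4,970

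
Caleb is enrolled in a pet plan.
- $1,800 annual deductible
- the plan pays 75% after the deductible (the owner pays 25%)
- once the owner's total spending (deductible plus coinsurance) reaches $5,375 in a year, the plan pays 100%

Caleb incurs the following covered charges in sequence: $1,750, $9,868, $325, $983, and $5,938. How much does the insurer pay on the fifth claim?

$5,144.50

Bill 1, $1,750: fully absorbed by the deductible. Owner pays $1,750; OOP now $1,750. Insurer: $1,750 − $1,750 = $0.
Bill 2, $9,868: $50 finishes the deductible; $9,818 goes to coinsurance; owner's 25% is $2,454.50. Owner owes $2,504.50 (running OOP $4,254.50). Insurer: $9,868 − $2,504.50 = $7,363.50.
Bill 3, $325: 25% coinsurance on $325 = $81.25. Cost to owner: $81.25. OOP to date $4,335.75. Insurer: $325 − $81.25 = $243.75.
Bill 4, $983: deductible met; 25% of $983 = $245.75. Cost to owner: $245.75. OOP to date $4,581.50. Plan pays $983 − $245.75 = $737.25.
Bill 5, $5,938: deductible met; 25% of $5,938 = $1,484.50. OOP would hit $6,066 > $5,375, so the cap limits the owner to $5,375 − $4,581.50 = $793.50. Insurer: $5,938 − $793.50 = $5,144.50.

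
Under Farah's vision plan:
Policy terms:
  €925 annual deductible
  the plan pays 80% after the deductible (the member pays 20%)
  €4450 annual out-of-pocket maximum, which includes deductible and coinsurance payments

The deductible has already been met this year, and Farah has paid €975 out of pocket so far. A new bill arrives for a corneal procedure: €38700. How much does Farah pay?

The deductible is already satisfied, so the full bill goes to coinsurance.
Member's 20% share of €38700 is €7740.
That would bring total out-of-pocket to €8715, past the €4450 cap. The member is capped at €4450 − €975 = €3475 on this claim.

€3475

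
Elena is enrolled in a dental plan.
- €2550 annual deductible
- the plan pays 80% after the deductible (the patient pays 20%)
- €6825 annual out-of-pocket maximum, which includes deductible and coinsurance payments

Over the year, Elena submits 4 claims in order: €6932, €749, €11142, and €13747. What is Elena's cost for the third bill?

€2228.40

Claim 1 (€6932): deductible takes €2550, €4382 remains; patient's 20% is €876.40. Patient pays €3426.40; OOP now €3426.40.
Claim 2 (€749): deductible already satisfied, so patient's share is 20% × €749 = €149.80. Patient pays €149.80; OOP now €3576.20.
Claim 3 (€11142): 20% coinsurance on €11142 = €2228.40. Cost to patient: €2228.40. OOP to date €5804.60.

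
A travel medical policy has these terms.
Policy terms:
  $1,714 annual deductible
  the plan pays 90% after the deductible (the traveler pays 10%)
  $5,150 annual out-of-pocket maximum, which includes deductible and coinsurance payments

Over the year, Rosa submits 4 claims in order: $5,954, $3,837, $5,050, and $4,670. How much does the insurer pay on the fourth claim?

$4,203

Claim 1 — $5,954: $1,714 finishes the deductible; $4,240 goes to coinsurance; coinsurance $4,240 × 10% = $424. Cost to traveler: $2,138. OOP to date $2,138. Plan pays $5,954 − $2,138 = $3,816.
Claim 2 — $3,837: deductible already satisfied, so traveler's share is 10% × $3,837 = $383.70. Traveler pays $383.70; OOP now $2,521.70. Plan pays $3,837 − $383.70 = $3,453.30.
Claim 3 — $5,050: deductible already satisfied, so traveler's share is 10% × $5,050 = $505. Traveler owes $505 (running OOP $3,026.70). Plan pays $5,050 − $505 = $4,545.
Claim 4 — $4,670: 10% coinsurance on $4,670 = $467. Cost to traveler: $467. OOP to date $3,493.70. Insurer: $4,670 − $467 = $4,203.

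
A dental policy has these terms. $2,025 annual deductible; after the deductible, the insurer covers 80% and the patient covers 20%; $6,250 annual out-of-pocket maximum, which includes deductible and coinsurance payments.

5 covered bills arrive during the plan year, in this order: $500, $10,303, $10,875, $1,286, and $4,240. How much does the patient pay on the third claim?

Claim 1 — $500: all of it applies to the deductible. Patient pays $500; OOP now $500.
Claim 2 — $10,303: deductible takes $1,525, $8,778 remains; patient's 20% is $1,755.60. Patient owes $3,280.60 (running OOP $3,780.60).
Claim 3 — $10,875: 20% coinsurance on $10,875 = $2,175. Patient pays $2,175; OOP now $5,955.60.

$2,175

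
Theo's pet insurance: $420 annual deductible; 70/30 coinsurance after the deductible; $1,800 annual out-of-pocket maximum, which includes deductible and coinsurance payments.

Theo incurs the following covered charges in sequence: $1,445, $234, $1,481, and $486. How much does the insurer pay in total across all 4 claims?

#1 ($1,445): $420 to deductible, leaving $1,025; coinsurance $1,025 × 30% = $307.50. Owner owes $727.50 (running OOP $727.50). Plan pays $1,445 − $727.50 = $717.50.
#2 ($234): 30% coinsurance on $234 = $70.20. Owner pays $70.20; OOP now $797.70. Insurer: $234 − $70.20 = $163.80.
#3 ($1,481): 30% coinsurance on $1,481 = $444.30. Owner owes $444.30 (running OOP $1,242). Insurer: $1,481 − $444.30 = $1,036.70.
#4 ($486): deductible met; 30% of $486 = $145.80. Cost to owner: $145.80. OOP to date $1,387.80. Plan pays $486 − $145.80 = $340.20.
Insurer total = bills − owner's total = $3,646 − $1,387.80 = $2,258.20.

$2,258.20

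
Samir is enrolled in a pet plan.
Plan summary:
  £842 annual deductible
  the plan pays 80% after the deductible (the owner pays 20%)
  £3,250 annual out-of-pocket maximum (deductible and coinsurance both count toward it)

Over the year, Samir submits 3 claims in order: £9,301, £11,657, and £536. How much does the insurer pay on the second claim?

Claim 1 (£9,301): deductible takes £842, £8,459 remains; coinsurance £8,459 × 20% = £1,691.80. Cost to owner: £2,533.80. OOP to date £2,533.80. Insurer: £9,301 − £2,533.80 = £6,767.20.
Claim 2 (£11,657): 20% coinsurance on £11,657 = £2,331.40. OOP would hit £4,865.20 > £3,250, so the cap limits the owner to £3,250 − £2,533.80 = £716.20. Plan pays £11,657 − £716.20 = £10,940.80.

£10,940.80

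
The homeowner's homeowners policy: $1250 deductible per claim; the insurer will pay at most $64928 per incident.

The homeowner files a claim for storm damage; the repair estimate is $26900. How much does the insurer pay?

$25650

Less the $1250 deductible: $26900 − $1250 = $25650.
$25650 ≤ $64928, so the limit doesn't bind; insurer pays $25650.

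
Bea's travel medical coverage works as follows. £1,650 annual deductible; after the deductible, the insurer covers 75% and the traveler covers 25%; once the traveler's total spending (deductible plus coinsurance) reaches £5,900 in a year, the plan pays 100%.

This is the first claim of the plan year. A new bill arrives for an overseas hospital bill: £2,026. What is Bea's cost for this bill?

£1,744

Nothing has been paid toward the £1,650 deductible, so the first £1,650 of this charge is applied there.
After the £1,650 deductible portion, £2,026 − £1,650 = £376 is subject to coinsurance.
25% of £376 = £94 falls to the traveler.
So the traveler owes £1,650 + £94 = £1,744 before any cap.
Cumulative spending £0 + £1,744 = £1,744 stays under the £5,900 maximum.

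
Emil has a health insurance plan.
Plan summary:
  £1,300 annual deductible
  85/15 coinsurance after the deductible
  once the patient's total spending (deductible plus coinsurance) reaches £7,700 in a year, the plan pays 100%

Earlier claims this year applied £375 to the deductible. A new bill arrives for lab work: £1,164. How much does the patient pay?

£375 of the £1,300 deductible is already met, leaving £925.
That leaves £1,164 − £925 = £239 for coinsurance.
15% of £239 = £35.85 falls to the patient.
Patient responsibility before any cap: £925 + £35.85 = £960.85.
Total out-of-pocket so far would be £375 + £960.85 = £1,335.85, below the £7,700 cap — no reduction.

£960.85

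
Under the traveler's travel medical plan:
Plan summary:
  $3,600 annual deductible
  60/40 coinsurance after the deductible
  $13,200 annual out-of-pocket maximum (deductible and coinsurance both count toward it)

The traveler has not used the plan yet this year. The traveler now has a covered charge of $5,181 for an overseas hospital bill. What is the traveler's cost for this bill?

$4,232.40

Nothing has been paid toward the $3,600 deductible, so the first $3,600 of this charge is applied there.
The remaining $1,581 (= $5,181 − $3,600) moves to coinsurance.
40% of $1,581 = $632.40 falls to the traveler.
Traveler responsibility before any cap: $3,600 + $632.40 = $4,232.40.
Year-to-date out-of-pocket becomes $0 + $4,232.40 = $4,232.40, still under the $13,200 maximum, so no cap applies.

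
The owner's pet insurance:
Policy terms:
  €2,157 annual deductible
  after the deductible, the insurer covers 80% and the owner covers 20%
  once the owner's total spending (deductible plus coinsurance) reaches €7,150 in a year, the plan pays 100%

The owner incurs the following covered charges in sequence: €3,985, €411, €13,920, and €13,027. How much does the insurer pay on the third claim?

€11,136

Claim 1 — €3,985: €2,157 finishes the deductible; €1,828 goes to coinsurance; coinsurance €1,828 × 20% = €365.60. Owner pays €2,522.60; OOP now €2,522.60. Insurer: €3,985 − €2,522.60 = €1,462.40.
Claim 2 — €411: 20% coinsurance on €411 = €82.20. Owner owes €82.20 (running OOP €2,604.80). Plan pays €411 − €82.20 = €328.80.
Claim 3 — €13,920: 20% coinsurance on €13,920 = €2,784. Owner owes €2,784 (running OOP €5,388.80). Plan pays €13,920 − €2,784 = €11,136.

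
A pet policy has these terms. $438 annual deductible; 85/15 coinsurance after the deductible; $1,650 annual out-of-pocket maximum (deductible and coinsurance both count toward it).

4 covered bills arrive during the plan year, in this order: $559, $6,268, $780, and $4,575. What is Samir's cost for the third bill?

#1 ($559): deductible takes $438, $121 remains; 15% of $121 = $18.15. Owner pays $456.15; OOP now $456.15.
#2 ($6,268): 15% coinsurance on $6,268 = $940.20. Cost to owner: $940.20. OOP to date $1,396.35.
#3 ($780): deductible met; 15% of $780 = $117. Owner pays $117; OOP now $1,513.35.

$117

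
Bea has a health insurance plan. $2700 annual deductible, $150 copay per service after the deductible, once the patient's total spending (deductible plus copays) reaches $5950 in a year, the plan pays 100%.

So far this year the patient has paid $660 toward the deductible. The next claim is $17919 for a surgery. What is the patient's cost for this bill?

Remaining deductible: $2700 − $660 = $2040.
The remaining $15879 (= $17919 − $2040) moves to the copay.
Copay on this service: $150.
So the patient owes $2040 + $150 = $2190 before any cap.
Cumulative spending $660 + $2190 = $2850 stays under the $5950 maximum.

$2190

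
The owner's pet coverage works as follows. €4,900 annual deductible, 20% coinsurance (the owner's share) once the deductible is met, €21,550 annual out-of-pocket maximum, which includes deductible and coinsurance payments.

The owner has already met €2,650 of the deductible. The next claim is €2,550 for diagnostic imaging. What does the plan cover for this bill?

€240

€2,650 of the €4,900 deductible is already met, leaving €2,250.
That leaves €2,550 − €2,250 = €300 for coinsurance.
Coinsurance: €300 × 20% = €60.
Owner responsibility before any cap: €2,250 + €60 = €2,310.
Year-to-date out-of-pocket becomes €2,650 + €2,310 = €4,960, still under the €21,550 maximum, so no cap applies.
The insurer covers the remainder: €2,550 − €2,310 = €240.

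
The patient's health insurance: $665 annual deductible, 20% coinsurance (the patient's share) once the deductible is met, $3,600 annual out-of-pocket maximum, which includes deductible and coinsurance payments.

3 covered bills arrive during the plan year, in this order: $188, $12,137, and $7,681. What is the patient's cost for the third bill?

Claim 1 — $188: fully absorbed by the deductible. Cost to patient: $188. OOP to date $188.
Claim 2 — $12,137: deductible takes $477, $11,660 remains; coinsurance $11,660 × 20% = $2,332. Patient pays $2,809; OOP now $2,997.
Claim 3 — $7,681: deductible already satisfied, so patient's share is 20% × $7,681 = $1,536.20. That would push OOP to $4,533.20, over the $3,600 cap, so patient pays $3,600 − $2,997 = $603.

$603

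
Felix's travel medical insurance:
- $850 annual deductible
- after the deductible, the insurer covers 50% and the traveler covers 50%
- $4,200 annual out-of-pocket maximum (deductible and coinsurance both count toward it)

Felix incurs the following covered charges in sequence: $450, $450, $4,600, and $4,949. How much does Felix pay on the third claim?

Claim 1 — $450: all of it applies to the deductible. Cost to traveler: $450. OOP to date $450.
Claim 2 — $450: $400 to deductible, leaving $50; traveler's 50% is $25. Traveler owes $425 (running OOP $875).
Claim 3 — $4,600: 50% coinsurance on $4,600 = $2,300. Cost to traveler: $2,300. OOP to date $3,175.

$2,300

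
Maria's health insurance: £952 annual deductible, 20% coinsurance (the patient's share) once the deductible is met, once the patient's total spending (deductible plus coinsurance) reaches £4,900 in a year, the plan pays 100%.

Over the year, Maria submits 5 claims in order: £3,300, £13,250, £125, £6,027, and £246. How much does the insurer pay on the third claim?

£100

Claim 1 — £3,300: £952 to deductible, leaving £2,348; coinsurance £2,348 × 20% = £469.60. Cost to patient: £1,421.60. OOP to date £1,421.60. Insurer: £3,300 − £1,421.60 = £1,878.40.
Claim 2 — £13,250: deductible met; 20% of £13,250 = £2,650. Cost to patient: £2,650. OOP to date £4,071.60. Insurer: £13,250 − £2,650 = £10,600.
Claim 3 — £125: deductible met; 20% of £125 = £25. Cost to patient: £25. OOP to date £4,096.60. Plan pays £125 − £25 = £100.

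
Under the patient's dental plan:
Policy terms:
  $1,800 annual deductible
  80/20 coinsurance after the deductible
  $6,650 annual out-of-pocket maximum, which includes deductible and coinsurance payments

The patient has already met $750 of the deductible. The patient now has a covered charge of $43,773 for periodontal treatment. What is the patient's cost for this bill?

$5,900

Remaining deductible: $1,800 − $750 = $1,050.
After the $1,050 deductible portion, $43,773 − $1,050 = $42,723 is subject to coinsurance.
Patient's 20% share of $42,723 is $8,544.60.
Patient responsibility before any cap: $1,050 + $8,544.60 = $9,594.60.
Adding $9,594.60 to the $750 already spent would give $10,344.60, which exceeds the $6,650 cap; the patient pays just $6,650 − $750 = $5,900.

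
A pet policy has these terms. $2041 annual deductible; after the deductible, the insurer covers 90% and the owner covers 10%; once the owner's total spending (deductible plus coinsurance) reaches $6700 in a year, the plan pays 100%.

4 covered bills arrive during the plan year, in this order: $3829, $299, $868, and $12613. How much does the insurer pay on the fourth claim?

$11351.70

Bill 1, $3829: deductible takes $2041, $1788 remains; 10% of $1788 = $178.80. Cost to owner: $2219.80. OOP to date $2219.80. Insurer: $3829 − $2219.80 = $1609.20.
Bill 2, $299: 10% coinsurance on $299 = $29.90. Cost to owner: $29.90. OOP to date $2249.70. Plan pays $299 − $29.90 = $269.10.
Bill 3, $868: 10% coinsurance on $868 = $86.80. Owner pays $86.80; OOP now $2336.50. Insurer: $868 − $86.80 = $781.20.
Bill 4, $12613: deductible met; 10% of $12613 = $1261.30. Cost to owner: $1261.30. OOP to date $3597.80. Insurer: $12613 − $1261.30 = $11351.70.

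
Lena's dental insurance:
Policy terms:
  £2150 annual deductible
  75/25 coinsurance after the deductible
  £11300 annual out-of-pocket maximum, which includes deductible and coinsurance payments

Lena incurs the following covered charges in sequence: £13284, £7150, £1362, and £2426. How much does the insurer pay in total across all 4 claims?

£16554

#1 (£13284): deductible takes £2150, £11134 remains; coinsurance £11134 × 25% = £2783.50. Patient owes £4933.50 (running OOP £4933.50). Insurer: £13284 − £4933.50 = £8350.50.
#2 (£7150): deductible already satisfied, so patient's share is 25% × £7150 = £1787.50. Patient owes £1787.50 (running OOP £6721). Plan pays £7150 − £1787.50 = £5362.50.
#3 (£1362): deductible met; 25% of £1362 = £340.50. Patient owes £340.50 (running OOP £7061.50). Plan pays £1362 − £340.50 = £1021.50.
#4 (£2426): deductible already satisfied, so patient's share is 25% × £2426 = £606.50. Cost to patient: £606.50. OOP to date £7668. Insurer: £2426 − £606.50 = £1819.50.
Insurer total = bills − patient's total = £24222 − £7668 = £16554.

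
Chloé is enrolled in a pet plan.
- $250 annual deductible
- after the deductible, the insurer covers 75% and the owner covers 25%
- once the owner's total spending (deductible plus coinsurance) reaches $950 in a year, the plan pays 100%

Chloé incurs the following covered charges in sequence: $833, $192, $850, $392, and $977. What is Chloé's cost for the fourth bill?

#1 ($833): $250 finishes the deductible; $583 goes to coinsurance; owner's 25% is $145.75. Cost to owner: $395.75. OOP to date $395.75.
#2 ($192): deductible already satisfied, so owner's share is 25% × $192 = $48. Owner owes $48 (running OOP $443.75).
#3 ($850): deductible already satisfied, so owner's share is 25% × $850 = $212.50. Owner pays $212.50; OOP now $656.25.
#4 ($392): deductible met; 25% of $392 = $98. Owner owes $98 (running OOP $754.25).

$98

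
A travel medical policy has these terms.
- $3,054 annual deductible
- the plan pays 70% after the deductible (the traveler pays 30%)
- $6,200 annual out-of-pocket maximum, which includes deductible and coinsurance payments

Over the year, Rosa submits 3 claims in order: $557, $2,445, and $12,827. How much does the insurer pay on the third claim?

Claim 1 ($557): all of it applies to the deductible. Traveler pays $557; OOP now $557. Insurer: $557 − $557 = $0.
Claim 2 ($2,445): fully absorbed by the deductible. Cost to traveler: $2,445. OOP to date $3,002. Insurer: $2,445 − $2,445 = $0.
Claim 3 ($12,827): deductible takes $52, $12,775 remains; traveler's 30% is $3,832.50. Claim cost before the cap: $52 + $3,832.50 = $3,884.50. OOP would hit $6,886.50 > $6,200, so the cap limits the traveler to $6,200 − $3,002 = $3,198. Insurer: $12,827 − $3,198 = $9,629.

$9,629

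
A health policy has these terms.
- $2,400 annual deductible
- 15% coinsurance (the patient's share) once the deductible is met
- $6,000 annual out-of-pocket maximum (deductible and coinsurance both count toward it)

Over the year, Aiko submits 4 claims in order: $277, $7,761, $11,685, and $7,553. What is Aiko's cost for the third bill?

Claim 1 — $277: entire amount goes to the deductible. Cost to patient: $277. OOP to date $277.
Claim 2 — $7,761: deductible takes $2,123, $5,638 remains; 15% of $5,638 = $845.70. Cost to patient: $2,968.70. OOP to date $3,245.70.
Claim 3 — $11,685: deductible met; 15% of $11,685 = $1,752.75. Cost to patient: $1,752.75. OOP to date $4,998.45.

$1,752.75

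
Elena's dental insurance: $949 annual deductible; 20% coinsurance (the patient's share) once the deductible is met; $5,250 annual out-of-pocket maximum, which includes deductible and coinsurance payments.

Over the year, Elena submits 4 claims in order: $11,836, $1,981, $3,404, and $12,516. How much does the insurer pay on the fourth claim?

$11,469.40

Bill 1, $11,836: $949 to deductible, leaving $10,887; 20% of $10,887 = $2,177.40. Patient pays $3,126.40; OOP now $3,126.40. Insurer: $11,836 − $3,126.40 = $8,709.60.
Bill 2, $1,981: deductible met; 20% of $1,981 = $396.20. Cost to patient: $396.20. OOP to date $3,522.60. Insurer: $1,981 − $396.20 = $1,584.80.
Bill 3, $3,404: 20% coinsurance on $3,404 = $680.80. Patient pays $680.80; OOP now $4,203.40. Plan pays $3,404 − $680.80 = $2,723.20.
Bill 4, $12,516: deductible met; 20% of $12,516 = $2,503.20. That would push OOP to $6,706.60, over the $5,250 cap, so patient pays $5,250 − $4,203.40 = $1,046.60. Insurer: $12,516 − $1,046.60 = $11,469.40.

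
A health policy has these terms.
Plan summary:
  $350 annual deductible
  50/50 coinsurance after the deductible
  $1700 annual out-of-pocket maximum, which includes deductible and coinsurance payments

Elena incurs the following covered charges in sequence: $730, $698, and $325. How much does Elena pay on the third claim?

$162.50

Claim 1 — $730: $350 to deductible, leaving $380; coinsurance $380 × 50% = $190. Patient owes $540 (running OOP $540).
Claim 2 — $698: deductible already satisfied, so patient's share is 50% × $698 = $349. Cost to patient: $349. OOP to date $889.
Claim 3 — $325: 50% coinsurance on $325 = $162.50. Patient pays $162.50; OOP now $1051.50.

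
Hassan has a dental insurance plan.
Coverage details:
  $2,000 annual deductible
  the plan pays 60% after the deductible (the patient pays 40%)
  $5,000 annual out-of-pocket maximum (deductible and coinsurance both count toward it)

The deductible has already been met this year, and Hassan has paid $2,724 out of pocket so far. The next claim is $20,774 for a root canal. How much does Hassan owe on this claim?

$2,276

The deductible is already satisfied, so the full bill goes to coinsurance.
Patient's 40% share of $20,774 is $8,309.60.
Adding $8,309.60 to the $2,724 already spent would give $11,033.60, which exceeds the $5,000 cap; the patient pays just $5,000 − $2,724 = $2,276.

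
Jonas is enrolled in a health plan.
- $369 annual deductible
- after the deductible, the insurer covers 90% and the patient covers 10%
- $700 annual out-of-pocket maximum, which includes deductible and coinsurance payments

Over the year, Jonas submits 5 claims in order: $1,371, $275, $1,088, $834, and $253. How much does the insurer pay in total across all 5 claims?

$3,121

#1 ($1,371): $369 to deductible, leaving $1,002; patient's 10% is $100.20. Patient owes $469.20 (running OOP $469.20). Insurer: $1,371 − $469.20 = $901.80.
#2 ($275): 10% coinsurance on $275 = $27.50. Patient pays $27.50; OOP now $496.70. Insurer: $275 − $27.50 = $247.50.
#3 ($1,088): 10% coinsurance on $1,088 = $108.80. Cost to patient: $108.80. OOP to date $605.50. Plan pays $1,088 − $108.80 = $979.20.
#4 ($834): 10% coinsurance on $834 = $83.40. Patient pays $83.40; OOP now $688.90. Plan pays $834 − $83.40 = $750.60.
#5 ($253): 10% coinsurance on $253 = $25.30. OOP would hit $714.20 > $700, so the cap limits the patient to $700 − $688.90 = $11.10. Insurer: $253 − $11.10 = $241.90.
Insurer total = bills − patient's total = $3,821 − $700 = $3,121.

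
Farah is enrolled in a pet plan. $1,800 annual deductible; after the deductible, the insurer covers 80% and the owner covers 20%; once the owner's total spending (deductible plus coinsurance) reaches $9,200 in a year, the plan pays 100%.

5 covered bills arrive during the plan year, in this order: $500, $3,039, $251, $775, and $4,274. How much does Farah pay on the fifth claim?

#1 ($500): fully absorbed by the deductible. Cost to owner: $500. OOP to date $500.
#2 ($3,039): $1,300 to deductible, leaving $1,739; coinsurance $1,739 × 20% = $347.80. Owner pays $1,647.80; OOP now $2,147.80.
#3 ($251): deductible already satisfied, so owner's share is 20% × $251 = $50.20. Cost to owner: $50.20. OOP to date $2,198.
#4 ($775): deductible met; 20% of $775 = $155. Owner pays $155; OOP now $2,353.
#5 ($4,274): deductible already satisfied, so owner's share is 20% × $4,274 = $854.80. Cost to owner: $854.80. OOP to date $3,207.80.

$854.80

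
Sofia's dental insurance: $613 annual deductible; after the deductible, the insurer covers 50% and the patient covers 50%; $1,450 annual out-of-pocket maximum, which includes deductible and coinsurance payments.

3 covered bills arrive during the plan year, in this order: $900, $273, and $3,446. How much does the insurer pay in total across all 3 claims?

$3,169

Claim 1 ($900): deductible takes $613, $287 remains; patient's 50% is $143.50. Patient owes $756.50 (running OOP $756.50). Insurer: $900 − $756.50 = $143.50.
Claim 2 ($273): 50% coinsurance on $273 = $136.50. Cost to patient: $136.50. OOP to date $893. Insurer: $273 − $136.50 = $136.50.
Claim 3 ($3,446): deductible already satisfied, so patient's share is 50% × $3,446 = $1,723. That would push OOP to $2,616, over the $1,450 cap, so patient pays $1,450 − $893 = $557. Insurer: $3,446 − $557 = $2,889.
Insurer total = bills − patient's total = $4,619 − $1,450 = $3,169.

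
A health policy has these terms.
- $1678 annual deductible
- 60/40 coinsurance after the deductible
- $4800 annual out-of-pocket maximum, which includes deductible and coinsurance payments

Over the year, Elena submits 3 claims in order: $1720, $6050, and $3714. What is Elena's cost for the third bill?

$685.20

Claim 1 — $1720: $1678 to deductible, leaving $42; patient's 40% is $16.80. Patient pays $1694.80; OOP now $1694.80.
Claim 2 — $6050: deductible met; 40% of $6050 = $2420. Cost to patient: $2420. OOP to date $4114.80.
Claim 3 — $3714: deductible met; 40% of $3714 = $1485.60. Adding that to $4114.80 gives $5600.40, past the $4800 cap; patient pays only $4800 − $4114.80 = $685.20.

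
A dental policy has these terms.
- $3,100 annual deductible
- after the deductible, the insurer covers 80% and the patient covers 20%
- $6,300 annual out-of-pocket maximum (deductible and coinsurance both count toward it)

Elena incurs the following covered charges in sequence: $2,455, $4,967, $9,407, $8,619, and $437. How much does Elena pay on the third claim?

$1,881.40

Bill 1, $2,455: entire amount goes to the deductible. Cost to patient: $2,455. OOP to date $2,455.
Bill 2, $4,967: $645 to deductible, leaving $4,322; 20% of $4,322 = $864.40. Cost to patient: $1,509.40. OOP to date $3,964.40.
Bill 3, $9,407: deductible already satisfied, so patient's share is 20% × $9,407 = $1,881.40. Patient owes $1,881.40 (running OOP $5,845.80).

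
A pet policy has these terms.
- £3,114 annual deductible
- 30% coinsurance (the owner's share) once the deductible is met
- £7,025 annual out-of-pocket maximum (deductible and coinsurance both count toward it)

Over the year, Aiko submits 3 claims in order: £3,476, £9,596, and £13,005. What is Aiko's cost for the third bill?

£923.60

Claim 1 — £3,476: deductible takes £3,114, £362 remains; 30% of £362 = £108.60. Cost to owner: £3,222.60. OOP to date £3,222.60.
Claim 2 — £9,596: 30% coinsurance on £9,596 = £2,878.80. Owner pays £2,878.80; OOP now £6,101.40.
Claim 3 — £13,005: deductible already satisfied, so owner's share is 30% × £13,005 = £3,901.50. OOP would hit £10,002.90 > £7,025, so the cap limits the owner to £7,025 − £6,101.40 = £923.60.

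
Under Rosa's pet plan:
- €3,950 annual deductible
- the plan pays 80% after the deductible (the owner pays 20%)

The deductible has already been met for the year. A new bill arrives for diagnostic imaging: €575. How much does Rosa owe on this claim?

The deductible is already satisfied, so the full bill goes to coinsurance.
Coinsurance: €575 × 20% = €115.

€115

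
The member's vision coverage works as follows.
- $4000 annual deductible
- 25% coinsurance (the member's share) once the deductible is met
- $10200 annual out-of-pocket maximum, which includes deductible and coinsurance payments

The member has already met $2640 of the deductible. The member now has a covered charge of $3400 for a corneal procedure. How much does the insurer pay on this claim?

$1530

Remaining deductible: $4000 − $2640 = $1360.
The remaining $2040 (= $3400 − $1360) moves to coinsurance.
25% of $2040 = $510 falls to the member.
Member responsibility before any cap: $1360 + $510 = $1870.
Total out-of-pocket so far would be $2640 + $1870 = $4510, below the $10200 cap — no reduction.
Insurer pays the balance: $3400 − $1870 = $1530.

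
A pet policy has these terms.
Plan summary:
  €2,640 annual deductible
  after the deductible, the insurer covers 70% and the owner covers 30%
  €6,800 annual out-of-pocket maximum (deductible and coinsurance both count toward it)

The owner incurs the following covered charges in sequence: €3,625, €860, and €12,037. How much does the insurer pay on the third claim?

Bill 1, €3,625: €2,640 finishes the deductible; €985 goes to coinsurance; coinsurance €985 × 30% = €295.50. Cost to owner: €2,935.50. OOP to date €2,935.50. Insurer: €3,625 − €2,935.50 = €689.50.
Bill 2, €860: 30% coinsurance on €860 = €258. Cost to owner: €258. OOP to date €3,193.50. Insurer: €860 − €258 = €602.
Bill 3, €12,037: deductible already satisfied, so owner's share is 30% × €12,037 = €3,611.10. That would push OOP to €6,804.60, over the €6,800 cap, so owner pays €6,800 − €3,193.50 = €3,606.50. Insurer: €12,037 − €3,606.50 = €8,430.50.

€8,430.50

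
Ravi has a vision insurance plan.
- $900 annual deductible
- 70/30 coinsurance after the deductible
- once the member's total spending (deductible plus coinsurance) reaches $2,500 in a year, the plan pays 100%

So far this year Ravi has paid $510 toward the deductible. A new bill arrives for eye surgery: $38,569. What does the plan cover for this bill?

Remaining deductible: $900 − $510 = $390.
After the $390 deductible portion, $38,569 − $390 = $38,179 is subject to coinsurance.
Member's 30% share of $38,179 is $11,453.70.
So the member owes $390 + $11,453.70 = $11,843.70 before any cap.
Year-to-date out-of-pocket would reach $510 + $11,843.70 = $12,353.70, above the $2,500 maximum, so the member pays only $2,500 − $510 = $1,990.
Insurer pays the balance: $38,569 − $1,990 = $36,579.

$36,579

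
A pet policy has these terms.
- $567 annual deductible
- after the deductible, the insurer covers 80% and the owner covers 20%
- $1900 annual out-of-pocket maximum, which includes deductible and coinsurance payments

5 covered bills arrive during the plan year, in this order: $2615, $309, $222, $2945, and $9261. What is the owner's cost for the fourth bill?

Bill 1, $2615: $567 to deductible, leaving $2048; coinsurance $2048 × 20% = $409.60. Owner pays $976.60; OOP now $976.60.
Bill 2, $309: deductible already satisfied, so owner's share is 20% × $309 = $61.80. Owner owes $61.80 (running OOP $1038.40).
Bill 3, $222: 20% coinsurance on $222 = $44.40. Owner owes $44.40 (running OOP $1082.80).
Bill 4, $2945: deductible already satisfied, so owner's share is 20% × $2945 = $589. Owner pays $589; OOP now $1671.80.

$589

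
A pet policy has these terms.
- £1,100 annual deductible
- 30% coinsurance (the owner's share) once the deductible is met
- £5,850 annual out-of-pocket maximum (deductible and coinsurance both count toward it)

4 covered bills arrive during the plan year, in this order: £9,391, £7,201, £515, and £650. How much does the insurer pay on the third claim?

Claim 1 — £9,391: £1,100 to deductible, leaving £8,291; owner's 30% is £2,487.30. Owner owes £3,587.30 (running OOP £3,587.30). Plan pays £9,391 − £3,587.30 = £5,803.70.
Claim 2 — £7,201: 30% coinsurance on £7,201 = £2,160.30. Owner owes £2,160.30 (running OOP £5,747.60). Insurer: £7,201 − £2,160.30 = £5,040.70.
Claim 3 — £515: deductible already satisfied, so owner's share is 30% × £515 = £154.50. OOP would hit £5,902.10 > £5,850, so the cap limits the owner to £5,850 − £5,747.60 = £102.40. Plan pays £515 − £102.40 = £412.60.

£412.60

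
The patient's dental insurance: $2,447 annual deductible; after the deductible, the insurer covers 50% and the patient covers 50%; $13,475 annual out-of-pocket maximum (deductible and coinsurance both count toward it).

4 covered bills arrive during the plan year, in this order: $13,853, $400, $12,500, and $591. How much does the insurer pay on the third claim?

#1 ($13,853): deductible takes $2,447, $11,406 remains; patient's 50% is $5,703. Patient owes $8,150 (running OOP $8,150). Plan pays $13,853 − $8,150 = $5,703.
#2 ($400): 50% coinsurance on $400 = $200. Cost to patient: $200. OOP to date $8,350. Insurer: $400 − $200 = $200.
#3 ($12,500): deductible already satisfied, so patient's share is 50% × $12,500 = $6,250. That would push OOP to $14,600, over the $13,475 cap, so patient pays $13,475 − $8,350 = $5,125. Insurer: $12,500 − $5,125 = $7,375.

$7,375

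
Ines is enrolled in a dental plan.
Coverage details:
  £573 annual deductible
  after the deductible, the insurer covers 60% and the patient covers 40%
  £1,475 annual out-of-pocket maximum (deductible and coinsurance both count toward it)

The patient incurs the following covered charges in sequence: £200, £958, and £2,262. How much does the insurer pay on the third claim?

£1,594

#1 (£200): entire amount goes to the deductible. Cost to patient: £200. OOP to date £200. Insurer: £200 − £200 = £0.
#2 (£958): £373 to deductible, leaving £585; 40% of £585 = £234. Patient pays £607; OOP now £807. Insurer: £958 − £607 = £351.
#3 (£2,262): deductible already satisfied, so patient's share is 40% × £2,262 = £904.80. That would push OOP to £1,711.80, over the £1,475 cap, so patient pays £1,475 − £807 = £668. Plan pays £2,262 − £668 = £1,594.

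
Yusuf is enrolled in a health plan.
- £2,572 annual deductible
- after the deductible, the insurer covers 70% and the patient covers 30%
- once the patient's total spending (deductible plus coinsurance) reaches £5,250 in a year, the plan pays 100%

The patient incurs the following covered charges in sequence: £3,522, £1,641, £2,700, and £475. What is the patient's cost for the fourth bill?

£142.50

Bill 1, £3,522: £2,572 finishes the deductible; £950 goes to coinsurance; 30% of £950 = £285. Patient owes £2,857 (running OOP £2,857).
Bill 2, £1,641: deductible already satisfied, so patient's share is 30% × £1,641 = £492.30. Patient pays £492.30; OOP now £3,349.30.
Bill 3, £2,700: 30% coinsurance on £2,700 = £810. Cost to patient: £810. OOP to date £4,159.30.
Bill 4, £475: 30% coinsurance on £475 = £142.50. Patient owes £142.50 (running OOP £4,301.80).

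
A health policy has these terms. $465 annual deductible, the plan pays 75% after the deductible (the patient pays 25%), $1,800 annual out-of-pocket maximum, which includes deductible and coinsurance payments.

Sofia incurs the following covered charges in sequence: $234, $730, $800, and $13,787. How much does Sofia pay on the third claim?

Claim 1 — $234: entire amount goes to the deductible. Patient owes $234 (running OOP $234).
Claim 2 — $730: $231 to deductible, leaving $499; patient's 25% is $124.75. Patient pays $355.75; OOP now $589.75.
Claim 3 — $800: deductible already satisfied, so patient's share is 25% × $800 = $200. Patient pays $200; OOP now $789.75.

$200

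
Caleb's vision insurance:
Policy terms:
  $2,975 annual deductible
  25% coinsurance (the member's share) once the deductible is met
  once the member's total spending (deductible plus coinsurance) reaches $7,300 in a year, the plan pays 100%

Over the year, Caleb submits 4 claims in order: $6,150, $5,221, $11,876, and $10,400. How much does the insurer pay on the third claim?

#1 ($6,150): deductible takes $2,975, $3,175 remains; coinsurance $3,175 × 25% = $793.75. Cost to member: $3,768.75. OOP to date $3,768.75. Insurer: $6,150 − $3,768.75 = $2,381.25.
#2 ($5,221): deductible already satisfied, so member's share is 25% × $5,221 = $1,305.25. Member owes $1,305.25 (running OOP $5,074). Insurer: $5,221 − $1,305.25 = $3,915.75.
#3 ($11,876): 25% coinsurance on $11,876 = $2,969. Adding that to $5,074 gives $8,043, past the $7,300 cap; member pays only $7,300 − $5,074 = $2,226. Insurer: $11,876 − $2,226 = $9,650.

$9,650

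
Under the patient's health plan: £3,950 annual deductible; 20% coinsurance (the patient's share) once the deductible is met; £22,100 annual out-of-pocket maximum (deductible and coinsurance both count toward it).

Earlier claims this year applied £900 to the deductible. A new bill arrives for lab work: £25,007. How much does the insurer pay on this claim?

£17,565.60

Deductible still to meet: £3,950 − £900 = £3,050.
That leaves £25,007 − £3,050 = £21,957 for coinsurance.
Coinsurance: £21,957 × 20% = £4,391.40.
So the patient owes £3,050 + £4,391.40 = £7,441.40 before any cap.
Year-to-date out-of-pocket becomes £900 + £7,441.40 = £8,341.40, still under the £22,100 maximum, so no cap applies.
Insurer pays the balance: £25,007 − £7,441.40 = £17,565.60.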